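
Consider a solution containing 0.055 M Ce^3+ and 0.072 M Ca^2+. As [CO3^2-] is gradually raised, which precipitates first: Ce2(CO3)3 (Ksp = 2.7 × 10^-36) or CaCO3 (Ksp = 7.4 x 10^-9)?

Ce2(CO3)3

Each salt begins to precipitate when Q = Ksp, i.e. when [CO3^2-] reaches its threshold.
For Ce2(CO3)3: 2.7 × 10^-36 = (0.055)^2 × [CO3^2-]^3  ⇒  [CO3^2-] = 9.6 × 10^-12 M.
For CaCO3: 7.4 x 10^-9 = 0.072 × [CO3^2-]  ⇒  [CO3^2-] = 1.0 × 10^-7 M.
The salt with the lower threshold [CO3^2-] precipitates first: Ce2(CO3)3.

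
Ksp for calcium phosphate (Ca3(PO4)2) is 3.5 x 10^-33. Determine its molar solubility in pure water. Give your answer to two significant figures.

Ca3(PO4)2(s) <=> 3 Ca^2+(aq) + 2 PO4^3-(aq)
Ksp = [Ca^2+]^3[PO4^3-]^2
With molar solubility s: [Ca^2+] = 3s, [PO4^3-] = 2s.
Ksp = (3s)^3(2s)^2 = 108s^5
Solving, s = (3.5 x 10^-33/108)^(1/5) = 1.3 x 10^-7 M

s ≈ 1.3 × 10^-7 M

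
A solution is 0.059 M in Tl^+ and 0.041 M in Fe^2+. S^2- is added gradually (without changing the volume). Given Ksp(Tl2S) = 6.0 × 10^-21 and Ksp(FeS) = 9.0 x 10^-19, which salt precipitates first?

Tl2S

Precipitation of each salt starts when its ion product equals its Ksp.
For Tl2S: 6.0 × 10^-21 = (0.059)^2 × [S^2-]  ⇒  [S^2-] = 1.7 × 10^-18 M.
For FeS: 9.0 x 10^-19 = 0.041 × [S^2-]  ⇒  [S^2-] = 2.2 × 10^-17 M.
The salt with the lower threshold [S^2-] precipitates first: Tl2S.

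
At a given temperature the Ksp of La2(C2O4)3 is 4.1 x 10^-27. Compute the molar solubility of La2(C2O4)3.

La2(C2O4)3(s) ⇌ 2 La^3+(aq) + 3 C2O4^2-(aq)
Ksp = [La^3+]^2[C2O4^2-]^3
Let s = molar solubility. Then [La^3+] = 2s and [C2O4^2-] = 3s.
Substituting: Ksp = (2s)^2(3s)^3 = 108s^5
s^5 = 4.1 x 10^-27 / 108, so s = 2.1 x 10^-6 M

s ≈ 2.1 × 10^-6 M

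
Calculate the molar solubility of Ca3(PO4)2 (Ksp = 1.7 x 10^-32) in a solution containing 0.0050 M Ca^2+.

s ≈ 1.8 × 10^-13 M

Ca3(PO4)2(s) <=> 3 Ca^2+(aq) + 2 PO4^3-(aq)
Ksp = [Ca^2+]^3[PO4^3-]^2
Let s = moles of Ca3(PO4)2 that dissolve per litre. [Ca^2+] = 0.0050 + 3s ≈ 0.0050, [PO4^3-] = 2s (Ksp is small, so little additional dissolves).
Ksp ≈ (0.0050)^3 × (2s)^2
s = 1.8 x 10^-13 M
Check: 3s = 5.5 × 10^-13 ≪ 0.0050, so the approximation is valid.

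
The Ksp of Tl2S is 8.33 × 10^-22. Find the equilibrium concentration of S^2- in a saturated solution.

[S^2-] = 5.93 x 10^-8 M

Tl2S(s) ⇌ 2 Tl^+(aq) + S^2-(aq)
Ksp = [Tl^+]^2[S^2-]
Let s = molar solubility. Then [Tl^+] = 2s and [S^2-] = s.
Substituting: Ksp = (2s)^2s = 4s^3
s^3 = 8.33 × 10^-22 / 4, so s = 5.927 x 10^-8 M
[S^2-] = s = 5.93 × 10^-8 M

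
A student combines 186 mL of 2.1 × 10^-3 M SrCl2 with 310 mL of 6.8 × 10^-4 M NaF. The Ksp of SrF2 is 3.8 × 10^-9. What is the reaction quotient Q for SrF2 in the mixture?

Total volume = 186 + 310 = 496 mL.
[Sr^2+] = 2.1 x 10^-3 × (186/496) = 7.88 x 10^-4 M
[F^-] = 6.8 × 10^-4 × (310/496) = 4.25 × 10^-4 M
SrF2(s) ⇌ Sr^2+(aq) + 2 F^-(aq), so Q = [Sr^2+][F^-]^2
Q = (7.88 × 10^-4)(4.25 x 10^-4)^2 = 1.4 × 10^-10
Q < Ksp, so no precipitate of SrF2 forms.

1.4 x 10^-10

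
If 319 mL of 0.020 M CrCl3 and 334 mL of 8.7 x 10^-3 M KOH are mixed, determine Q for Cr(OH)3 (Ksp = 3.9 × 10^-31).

Total volume = 319 + 334 = 653 mL.
[Cr^3+] = 2.0 x 10^-2 × (319/653) = 9.77 × 10^-3 M
[OH^-] = 8.7 × 10^-3 × (334/653) = 4.45 × 10^-3 M
Cr(OH)3(s) ⇌ Cr^3+ + 3 OH^-, so Q = [Cr^3+][OH^-]^3
Q = (9.77 × 10^-3)(4.45 x 10^-3)^3 = 8.6 x 10^-10
Q > Ksp, so Cr(OH)3 will precipitate.

Q = 8.6 × 10^-10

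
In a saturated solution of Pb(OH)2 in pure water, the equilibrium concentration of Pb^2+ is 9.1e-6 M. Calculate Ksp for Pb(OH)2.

Ksp ≈ 3.0 × 10^-15

Pb(OH)2(s) ⇌ Pb^2+ + 2 OH^-
Stoichiometry gives [OH^-] = (2/1)[Pb^2+] = 1.82 × 10^-5 M.
Ksp = [Pb^2+][OH^-]^2
Ksp = 9.1 × 10^-6 × (1.82 x 10^-5)^2 = 3.0 × 10^-15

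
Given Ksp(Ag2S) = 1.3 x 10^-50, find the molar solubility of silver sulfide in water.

Ag2S(s) ⇌ 2 Ag^+(aq) + S^2-(aq)
Ksp = [Ag^+]^2[S^2-]
With molar solubility s: [Ag^+] = 2s, [S^2-] = s.
Ksp = (2s)^2s = 4s^3
Solving, s = (1.3 x 10^-50/4)^(1/3) = 1.5 × 10^-17 M

1.5 x 10^-17 M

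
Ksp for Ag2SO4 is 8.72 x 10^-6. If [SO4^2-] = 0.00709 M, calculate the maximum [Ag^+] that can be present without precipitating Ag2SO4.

Ag2SO4(s) ⇌ 2 Ag^+(aq) + SO4^2-(aq)
Ksp = [Ag^+]^2[SO4^2-]
Precipitation begins when Q = Ksp. With [SO4^2-] = 0.00709 M:
8.72 x 10^-6 = (0.00709) × [Ag^+]^2
[Ag^+] = (8.72 x 10^-6 / 7.09 × 10^-3)^(1/2) = 3.51 × 10^-2 M

[Ag^+] ≈ 3.51 × 10^-2 M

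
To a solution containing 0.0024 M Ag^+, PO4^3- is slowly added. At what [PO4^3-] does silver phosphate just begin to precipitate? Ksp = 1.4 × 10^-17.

Ag3PO4(s) ⇌ 3 Ag^+ + PO4^3-
Ksp = [Ag^+]^3[PO4^3-]
Precipitation begins when Q = Ksp. With [Ag^+] = 0.0024 M:
1.4 × 10^-17 = (0.0024)^3 × [PO4^3-]
[PO4^3-] = (1.4 × 10^-17 / 1.38 × 10^-8) = 1.0 x 10^-9 M

1.0 x 10^-9 M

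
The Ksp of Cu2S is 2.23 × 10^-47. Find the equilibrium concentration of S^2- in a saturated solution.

1.77 × 10^-16 M

Cu2S(s) <=> 2 Cu^+ + S^2-
Ksp = [Cu^+]^2[S^2-]
If s mol/L of Cu2S dissolves, [Cu^+] = 2s and [S^2-] = s.
Ksp = (2s)^2s = 4s^3
Solving, s = (2.23 × 10^-47/4)^(1/3) = 1.773 × 10^-16 M
[S^2-] = s = 1.77 × 10^-16 M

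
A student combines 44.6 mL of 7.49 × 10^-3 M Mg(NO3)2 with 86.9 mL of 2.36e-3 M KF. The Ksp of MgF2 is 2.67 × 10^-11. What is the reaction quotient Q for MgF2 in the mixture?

Total volume = 44.6 + 86.9 = 131.5 mL.
[Mg^2+] = 7.49 × 10^-3 × (44.6/131.5) = 2.540 × 10^-3 M
[F^-] = 2.36 × 10^-3 × (86.9/131.5) = 1.560 × 10^-3 M
MgF2(s) ⇌ Mg^2+ + 2 F^-, so Q = [Mg^2+][F^-]^2
Q = (2.540 x 10^-3)(1.560 x 10^-3)^2 = 6.18 × 10^-9
Q > Ksp, so MgF2 will precipitate.

Q ≈ 6.18 × 10^-9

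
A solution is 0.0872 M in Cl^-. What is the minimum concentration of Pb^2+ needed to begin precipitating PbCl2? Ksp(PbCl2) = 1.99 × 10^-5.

[Pb^2+] = 2.62e-3 M

PbCl2(s) <=> Pb^2+ + 2 Cl^-
Ksp = [Pb^2+][Cl^-]^2
Precipitation begins when Q = Ksp. With [Cl^-] = 0.0872 M:
1.99 × 10^-5 = (0.0872)^2 × [Pb^2+]
[Pb^2+] = (1.99 × 10^-5 / 7.604 × 10^-3) = 2.62 × 10^-3 M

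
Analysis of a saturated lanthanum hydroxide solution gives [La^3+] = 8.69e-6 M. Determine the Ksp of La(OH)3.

Ksp = 1.54 x 10^-19

La(OH)3(s) ⇌ La^3+ + 3 OH^-
Stoichiometry gives [OH^-] = (3/1)[La^3+] = 2.607 x 10^-5 M.
Ksp = [La^3+][OH^-]^3
Ksp = 8.69 x 10^-6 × (2.607 × 10^-5)^3 = 1.54 x 10^-19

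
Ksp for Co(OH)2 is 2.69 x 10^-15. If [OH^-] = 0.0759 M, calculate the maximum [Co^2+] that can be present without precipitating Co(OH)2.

4.67e-13 M

Co(OH)2(s) ⇌ Co^2+(aq) + 2 OH^-(aq)
Ksp = [Co^2+][OH^-]^2
Precipitation begins when Q = Ksp. With [OH^-] = 0.0759 M:
2.69 x 10^-15 = (0.0759)^2 × [Co^2+]
[Co^2+] = (2.69 x 10^-15 / 5.761 × 10^-3) = 4.67 × 10^-13 M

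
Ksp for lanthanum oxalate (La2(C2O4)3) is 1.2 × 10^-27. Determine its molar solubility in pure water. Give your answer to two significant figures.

s ≈ 1.6 × 10^-6 M

La2(C2O4)3(s) ⇌ 2 La^3+(aq) + 3 C2O4^2-(aq)
Ksp = [La^3+]^2[C2O4^2-]^3
If s mol/L of La2(C2O4)3 dissolves, [La^3+] = 2s and [C2O4^2-] = 3s.
So Ksp = (2s)^2 × (3s)^3 = 108s^5
s = (1.2 × 10^-27 / 108)^(1/5) = 1.6 × 10^-6 M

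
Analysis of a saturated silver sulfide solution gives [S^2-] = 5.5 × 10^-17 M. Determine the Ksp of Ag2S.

Ag2S(s) <=> 2 Ag^+(aq) + S^2-(aq)
Stoichiometry gives [Ag^+] = (2/1)[S^2-] = 1.10 × 10^-16 M.
Ksp = [Ag^+]^2[S^2-]
Ksp = (1.10 × 10^-16)^2 × 5.5 × 10^-17 = 6.7 x 10^-49

Ksp ≈ 6.7 x 10^-49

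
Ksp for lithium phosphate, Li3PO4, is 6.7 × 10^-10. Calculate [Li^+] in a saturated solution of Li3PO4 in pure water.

Li3PO4(s) ⇌ 3 Li^+ + PO4^3-
Ksp = [Li^+]^3[PO4^3-]
If s mol/L of Li3PO4 dissolves, [Li^+] = 3s and [PO4^3-] = s.
Substituting: Ksp = (3s)^3s = 27s^4
s^4 = 6.7 × 10^-10 / 27, so s = 2.23 × 10^-3 M
[Li^+] = 3s = 6.7 × 10^-3 M

[Li^+] ≈ 6.7 × 10^-3 M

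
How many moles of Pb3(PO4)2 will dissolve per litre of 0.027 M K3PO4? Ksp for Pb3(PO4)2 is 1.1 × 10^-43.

Pb3(PO4)2(s) <=> 3 Pb^2+(aq) + 2 PO4^3-(aq)
Ksp = [Pb^2+]^3[PO4^3-]^2
Let s = moles of Pb3(PO4)2 that dissolve per litre. [Pb^2+] = 3s, [PO4^3-] = 0.027 + 2s ≈ 0.027 (since PO4^3- from K3PO4 dominates).
Ksp ≈ (3s)^3 × (0.027)^2
s = 1.8 x 10^-14 M
Check: 2s = 3.5 x 10^-14 ≪ 0.027, so the approximation is valid.

1.8 x 10^-14 M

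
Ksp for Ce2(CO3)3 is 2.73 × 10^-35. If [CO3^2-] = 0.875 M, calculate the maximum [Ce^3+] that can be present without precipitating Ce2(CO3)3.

[Ce^3+] = 6.38 × 10^-18 M

Ce2(CO3)3(s) <=> 2 Ce^3+ + 3 CO3^2-
Ksp = [Ce^3+]^2[CO3^2-]^3
Precipitation begins when Q = Ksp. With [CO3^2-] = 0.875 M:
2.73 × 10^-35 = (0.875)^3 × [Ce^3+]^2
[Ce^3+] = (2.73 × 10^-35 / 6.699 x 10^-1)^(1/2) = 6.38 × 10^-18 M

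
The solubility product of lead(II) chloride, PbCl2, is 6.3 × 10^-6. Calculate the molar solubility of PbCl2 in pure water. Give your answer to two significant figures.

PbCl2(s) <=> Pb^2+(aq) + 2 Cl^-(aq)
Ksp = [Pb^2+][Cl^-]^2
Let s = molar solubility. Then [Pb^2+] = s and [Cl^-] = 2s.
Ksp = s(2s)^2 = 4s^3
s = (6.3 × 10^-6 / 4)^(1/3) = 1.2 × 10^-2 M

s = 0.012 M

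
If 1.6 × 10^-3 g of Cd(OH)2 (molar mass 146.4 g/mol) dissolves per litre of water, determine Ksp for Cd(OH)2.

Ksp = 5.2e-15

Molar solubility s = (1.6 × 10^-3 g/L) / (146.4 g/mol) = 1.09 × 10^-5 M.
Cd(OH)2(s) ⇌ Cd^2+ + 2 OH^-
For each mole of Cd(OH)2 that dissolves: [Cd^2+] = s, [OH^-] = 2s.
Ksp = [Cd^2+][OH^-]^2
Ksp = s(2s)^2 = 4s^3
With s = 1.09 x 10^-5: Ksp = 5.2 × 10^-15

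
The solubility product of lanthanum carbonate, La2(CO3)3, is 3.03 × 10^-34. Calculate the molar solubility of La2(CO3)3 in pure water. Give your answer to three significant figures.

s ≈ 7.76 × 10^-8 M

La2(CO3)3(s) <=> 2 La^3+ + 3 CO3^2-
Ksp = [La^3+]^2[CO3^2-]^3
Let s = molar solubility. Then [La^3+] = 2s and [CO3^2-] = 3s.
Ksp = (2s)^2(3s)^3 = 108s^5
s = (3.03 × 10^-34 / 108)^(1/5) = 7.76 × 10^-8 M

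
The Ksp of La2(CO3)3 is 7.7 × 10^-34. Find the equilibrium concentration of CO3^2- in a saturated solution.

La2(CO3)3(s) ⇌ 2 La^3+ + 3 CO3^2-
Ksp = [La^3+]^2[CO3^2-]^3
If s mol/L of La2(CO3)3 dissolves, [La^3+] = 2s and [CO3^2-] = 3s.
So Ksp = (2s)^2 × (3s)^3 = 108s^5
Solving, s = (7.7 × 10^-34/108)^(1/5) = 9.35 × 10^-8 M
[CO3^2-] = 3s = 2.8 × 10^-7 M

2.8 × 10^-7 M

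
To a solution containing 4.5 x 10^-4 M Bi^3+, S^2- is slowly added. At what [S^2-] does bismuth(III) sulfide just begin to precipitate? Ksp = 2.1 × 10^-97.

Bi2S3(s) ⇌ 2 Bi^3+ + 3 S^2-
Ksp = [Bi^3+]^2[S^2-]^3
Precipitation begins when Q = Ksp. With [Bi^3+] = 4.5 x 10^-4 M:
2.1 × 10^-97 = (4.5 x 10^-4)^2 × [S^2-]^3
[S^2-] = (2.1 × 10^-97 / 2.03 × 10^-7)^(1/3) = 1.0 × 10^-30 M

1.0 x 10^-30 M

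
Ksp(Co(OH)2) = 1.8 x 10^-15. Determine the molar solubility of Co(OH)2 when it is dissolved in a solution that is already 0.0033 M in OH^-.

1.7 x 10^-10 M

Co(OH)2(s) ⇌ Co^2+(aq) + 2 OH^-(aq)
Ksp = [Co^2+][OH^-]^2
Let s be the molar solubility in this solution. [Co^2+] = s, [OH^-] = 0.0033 + 2s ≈ 0.0033 (common-ion effect: OH^- is already 0.0033 M).
Ksp ≈ s × (0.0033)^2
s = 1.7 x 10^-10 M
Check: 2s = 3.3 x 10^-10 ≪ 0.0033, so the approximation is valid.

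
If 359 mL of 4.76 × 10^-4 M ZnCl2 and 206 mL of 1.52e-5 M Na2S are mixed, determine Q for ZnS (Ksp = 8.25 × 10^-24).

1.68e-9

Total volume = 359 + 206 = 565 mL.
[Zn^2+] = 4.76 × 10^-4 × (359/565) = 3.024 × 10^-4 M
[S^2-] = 1.52 x 10^-5 × (206/565) = 5.542 × 10^-6 M
ZnS(s) ⇌ Zn^2+ + S^2-, so Q = [Zn^2+][S^2-]
Q = (3.024 × 10^-4)(5.542 x 10^-6) = 1.68 x 10^-9
Q > Ksp, so ZnS will precipitate.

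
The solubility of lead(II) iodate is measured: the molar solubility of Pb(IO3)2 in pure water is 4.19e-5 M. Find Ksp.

Pb(IO3)2(s) ⇌ Pb^2+(aq) + 2 IO3^-(aq)
Let s = molar solubility. Then [Pb^2+] = s and [IO3^-] = 2s.
Ksp = [Pb^2+][IO3^-]^2
Ksp = s(2s)^2 = 4s^3
With s = 4.19 × 10^-5: Ksp = 2.94 × 10^-13

2.94e-13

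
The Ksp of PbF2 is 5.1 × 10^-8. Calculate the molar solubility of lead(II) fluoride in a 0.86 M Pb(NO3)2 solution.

s = 1.2e-4 M

PbF2(s) ⇌ Pb^2+ + 2 F^-
Ksp = [Pb^2+][F^-]^2
Let s = moles of PbF2 that dissolve per litre. [Pb^2+] = 0.86 + s ≈ 0.86, [F^-] = 2s (Ksp is small, so little additional dissolves).
Ksp ≈ 0.86 × (2s)^2
s = 1.2 × 10^-4 M
Check: s = 1.2 × 10^-4 ≪ 0.86, so the approximation is valid.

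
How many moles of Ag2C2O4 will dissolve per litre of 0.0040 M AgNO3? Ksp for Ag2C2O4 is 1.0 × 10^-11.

s = 6.3e-7 M

Ag2C2O4(s) <=> 2 Ag^+(aq) + C2O4^2-(aq)
Ksp = [Ag^+]^2[C2O4^2-]
Let s = moles of Ag2C2O4 that dissolve per litre. [Ag^+] = 0.0040 + 2s ≈ 0.0040, [C2O4^2-] = s (Ksp is small, so little additional dissolves).
Ksp ≈ (0.0040)^2 × s
s = 6.3 × 10^-7 M
Check: 2s = 1.3 × 10^-6 ≪ 0.0040, so the approximation is valid.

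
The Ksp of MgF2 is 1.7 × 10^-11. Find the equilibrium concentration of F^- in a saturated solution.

[F^-] = 3.2e-4 M

MgF2(s) ⇌ Mg^2+(aq) + 2 F^-(aq)
Ksp = [Mg^2+][F^-]^2
With molar solubility s: [Mg^2+] = s, [F^-] = 2s.
So Ksp = s × (2s)^2 = 4s^3
s = (1.7 × 10^-11 / 4)^(1/3) = 1.62 × 10^-4 M
[F^-] = 2s = 3.2 × 10^-4 M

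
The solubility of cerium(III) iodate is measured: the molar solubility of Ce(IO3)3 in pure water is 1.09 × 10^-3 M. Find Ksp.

Ce(IO3)3(s) ⇌ Ce^3+ + 3 IO3^-
If s mol/L of Ce(IO3)3 dissolves, [Ce^3+] = s and [IO3^-] = 3s.
Ksp = [Ce^3+][IO3^-]^3
So Ksp = s × (3s)^3 = 27s^4
Ksp = 27 × (1.09 × 10^-3)^4 = 3.81 × 10^-11

3.81 × 10^-11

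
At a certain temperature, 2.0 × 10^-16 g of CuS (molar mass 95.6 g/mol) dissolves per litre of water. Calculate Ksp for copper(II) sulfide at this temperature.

4.4 x 10^-36

Molar solubility s = (2.0 x 10^-16 g/L) / (95.6 g/mol) = 2.09 × 10^-18 M.
CuS(s) ⇌ Cu^2+(aq) + S^2-(aq)
For each mole of CuS that dissolves: [Cu^2+] = s, [S^2-] = s.
Ksp = [Cu^2+][S^2-]
Ksp = s × s = s^2
With s = 2.09 × 10^-18: Ksp = 4.4 × 10^-36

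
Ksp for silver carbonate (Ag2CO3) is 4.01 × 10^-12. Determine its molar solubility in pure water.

1.00 × 10^-4 M

Ag2CO3(s) <=> 2 Ag^+ + CO3^2-
Ksp = [Ag^+]^2[CO3^2-]
Let s = molar solubility. Then [Ag^+] = 2s and [CO3^2-] = s.
So Ksp = (2s)^2 × s = 4s^3
s = (4.01 × 10^-12 / 4)^(1/3) = 1.00 × 10^-4 M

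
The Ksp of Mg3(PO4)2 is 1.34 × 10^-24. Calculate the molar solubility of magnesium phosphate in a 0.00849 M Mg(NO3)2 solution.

s ≈ 7.40 × 10^-10 M

Mg3(PO4)2(s) ⇌ 3 Mg^2+ + 2 PO4^3-
Ksp = [Mg^2+]^3[PO4^3-]^2
If s mol/L dissolves here, [Mg^2+] = 0.00849 + 3s ≈ 0.00849, [PO4^3-] = 2s (Ksp is small, so little additional dissolves).
Ksp ≈ (0.00849)^3 × (2s)^2
s = 7.40 × 10^-10 M
Check: 3s = 2.2 × 10^-9 ≪ 0.00849, so the approximation is valid.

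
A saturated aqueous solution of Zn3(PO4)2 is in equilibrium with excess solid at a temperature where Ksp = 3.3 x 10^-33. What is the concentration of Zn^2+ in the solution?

[Zn^2+] = 3.8 × 10^-7 M

Zn3(PO4)2(s) <=> 3 Zn^2+(aq) + 2 PO4^3-(aq)
Ksp = [Zn^2+]^3[PO4^3-]^2
For each mole of Zn3(PO4)2 that dissolves: [Zn^2+] = 3s, [PO4^3-] = 2s.
Ksp = (3s)^3(2s)^2 = 108s^5
Solving, s = (3.3 x 10^-33/108)^(1/5) = 1.25 × 10^-7 M
[Zn^2+] = 3s = 3.8 × 10^-7 M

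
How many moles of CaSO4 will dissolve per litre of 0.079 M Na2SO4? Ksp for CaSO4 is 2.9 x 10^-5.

CaSO4(s) ⇌ Ca^2+(aq) + SO4^2-(aq)
Ksp = [Ca^2+][SO4^2-]
Let s be the molar solubility in this solution. [Ca^2+] = s, [SO4^2-] = 0.079 + s ≈ 0.079 (Ksp is small, so little additional dissolves).
Ksp ≈ s × 0.079
s = 3.7 × 10^-4 M
Check: s = 3.7 × 10^-4 ≪ 0.079, so the approximation is valid.

s ≈ 3.7e-4 M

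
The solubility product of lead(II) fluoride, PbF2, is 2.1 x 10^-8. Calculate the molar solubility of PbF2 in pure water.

PbF2(s) <=> Pb^2+(aq) + 2 F^-(aq)
Ksp = [Pb^2+][F^-]^2
For each mole of PbF2 that dissolves: [Pb^2+] = s, [F^-] = 2s.
So Ksp = s × (2s)^2 = 4s^3
s^3 = 2.1 x 10^-8 / 4, so s = 1.7 × 10^-3 M

s ≈ 1.7e-3 M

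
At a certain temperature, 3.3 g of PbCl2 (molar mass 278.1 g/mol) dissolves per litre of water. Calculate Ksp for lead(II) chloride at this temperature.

Molar solubility s = (3.3 g/L) / (278.1 g/mol) = 1.19 x 10^-2 M.
PbCl2(s) ⇌ Pb^2+(aq) + 2 Cl^-(aq)
For each mole of PbCl2 that dissolves: [Pb^2+] = s, [Cl^-] = 2s.
Ksp = [Pb^2+][Cl^-]^2
So Ksp = s × (2s)^2 = 4s^3
Ksp = 4 × (1.19 × 10^-2)^3 = 6.7 × 10^-6

Ksp ≈ 6.7 × 10^-6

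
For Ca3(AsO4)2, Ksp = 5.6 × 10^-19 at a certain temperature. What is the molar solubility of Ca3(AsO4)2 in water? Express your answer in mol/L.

s ≈ 8.8e-5 M

Ca3(AsO4)2(s) ⇌ 3 Ca^2+(aq) + 2 AsO4^3-(aq)
Ksp = [Ca^2+]^3[AsO4^3-]^2
With molar solubility s: [Ca^2+] = 3s, [AsO4^3-] = 2s.
Substituting: Ksp = (3s)^3(2s)^2 = 108s^5
Solving, s = (5.6 × 10^-19/108)^(1/5) = 8.8 x 10^-5 M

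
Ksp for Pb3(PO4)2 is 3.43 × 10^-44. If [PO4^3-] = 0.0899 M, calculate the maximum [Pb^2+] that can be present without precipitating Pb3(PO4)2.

Pb3(PO4)2(s) <=> 3 Pb^2+ + 2 PO4^3-
Ksp = [Pb^2+]^3[PO4^3-]^2
Precipitation begins when Q = Ksp. With [PO4^3-] = 0.0899 M:
3.43 × 10^-44 = (0.0899)^2 × [Pb^2+]^3
[Pb^2+] = (3.43 × 10^-44 / 8.082 x 10^-3)^(1/3) = 1.62 x 10^-14 M

[Pb^2+] ≈ 1.62e-14 M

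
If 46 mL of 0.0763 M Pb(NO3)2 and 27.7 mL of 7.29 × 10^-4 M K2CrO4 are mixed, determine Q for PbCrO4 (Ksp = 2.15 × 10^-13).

Total volume = 46 + 27.7 = 73.7 mL.
[Pb^2+] = 7.63 x 10^-2 × (46/73.7) = 4.762 x 10^-2 M
[CrO4^2-] = 7.29 × 10^-4 × (27.7/73.7) = 2.740 × 10^-4 M
PbCrO4(s) <=> Pb^2+(aq) + CrO4^2-(aq), so Q = [Pb^2+][CrO4^2-]
Q = (4.762 x 10^-2)(2.740 × 10^-4) = 1.30 x 10^-5
Q > Ksp, so PbCrO4 will precipitate.

Q ≈ 1.30e-5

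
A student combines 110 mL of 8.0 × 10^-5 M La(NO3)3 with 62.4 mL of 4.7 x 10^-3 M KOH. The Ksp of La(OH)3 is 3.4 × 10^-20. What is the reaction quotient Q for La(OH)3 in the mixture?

Total volume = 110 + 62.4 = 172.4 mL.
[La^3+] = 8.0 × 10^-5 × (110/172.4) = 5.10 × 10^-5 M
[OH^-] = 4.7 × 10^-3 × (62.4/172.4) = 1.70 x 10^-3 M
La(OH)3(s) ⇌ La^3+(aq) + 3 OH^-(aq), so Q = [La^3+][OH^-]^3
Q = (5.10 × 10^-5)(1.70 × 10^-3)^3 = 2.5 x 10^-13
Q > Ksp, so La(OH)3 will precipitate.

Q ≈ 2.5 × 10^-13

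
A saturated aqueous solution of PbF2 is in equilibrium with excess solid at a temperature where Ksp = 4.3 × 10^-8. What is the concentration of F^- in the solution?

PbF2(s) <=> Pb^2+ + 2 F^-
Ksp = [Pb^2+][F^-]^2
Let s = molar solubility. Then [Pb^2+] = s and [F^-] = 2s.
So Ksp = s × (2s)^2 = 4s^3
s^3 = 4.3 × 10^-8 / 4, so s = 2.21 × 10^-3 M
[F^-] = 2s = 4.4 × 10^-3 M

4.4 x 10^-3 M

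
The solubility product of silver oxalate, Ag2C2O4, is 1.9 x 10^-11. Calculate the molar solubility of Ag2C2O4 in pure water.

Ag2C2O4(s) <=> 2 Ag^+ + C2O4^2-
Ksp = [Ag^+]^2[C2O4^2-]
Let s = molar solubility. Then [Ag^+] = 2s and [C2O4^2-] = s.
So Ksp = (2s)^2 × s = 4s^3
s^3 = 1.9 x 10^-11 / 4, so s = 1.7 x 10^-4 M

s ≈ 1.7e-4 M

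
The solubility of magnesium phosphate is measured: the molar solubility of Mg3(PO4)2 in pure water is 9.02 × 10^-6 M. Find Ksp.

Mg3(PO4)2(s) ⇌ 3 Mg^2+ + 2 PO4^3-
If s mol/L of Mg3(PO4)2 dissolves, [Mg^2+] = 3s and [PO4^3-] = 2s.
Ksp = [Mg^2+]^3[PO4^3-]^2
Substituting: Ksp = (3s)^3(2s)^2 = 108s^5
Ksp = 108 × (9.02 x 10^-6)^5 = 6.45 × 10^-24

Ksp = 6.45e-24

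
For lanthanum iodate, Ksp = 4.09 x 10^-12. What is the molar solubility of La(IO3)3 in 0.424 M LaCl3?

s = 7.10 x 10^-5 M

La(IO3)3(s) <=> La^3+(aq) + 3 IO3^-(aq)
Ksp = [La^3+][IO3^-]^3
If s mol/L dissolves here, [La^3+] = 0.424 + s ≈ 0.424, [IO3^-] = 3s (since La^3+ from LaCl3 dominates).
Ksp ≈ 0.424 × (3s)^3
s = 7.10 x 10^-5 M
Check: s = 7.1 × 10^-5 ≪ 0.424, so the approximation is valid.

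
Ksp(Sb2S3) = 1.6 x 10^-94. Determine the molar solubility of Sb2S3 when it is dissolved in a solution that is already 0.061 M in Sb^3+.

1.2 × 10^-31 M

Sb2S3(s) ⇌ 2 Sb^3+ + 3 S^2-
Ksp = [Sb^3+]^2[S^2-]^3
If s mol/L dissolves here, [Sb^3+] = 0.061 + 2s ≈ 0.061, [S^2-] = 3s (since the Sb^3+ already present dominates).
Ksp ≈ (0.061)^2 × (3s)^3
s = 1.2 × 10^-31 M
Check: 2s = 2.3 × 10^-31 ≪ 0.061, so the approximation is valid.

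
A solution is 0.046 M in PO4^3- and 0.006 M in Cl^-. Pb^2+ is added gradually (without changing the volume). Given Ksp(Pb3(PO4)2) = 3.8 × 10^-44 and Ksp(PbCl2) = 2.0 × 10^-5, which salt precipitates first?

Each salt begins to precipitate when Q = Ksp, i.e. when [Pb^2+] reaches its threshold.
For Pb3(PO4)2: 3.8 × 10^-44 = (0.046)^2 × [Pb^2+]^3  ⇒  [Pb^2+] = 2.6 × 10^-14 M.
For PbCl2: 2.0 × 10^-5 = (0.006)^2 × [Pb^2+]  ⇒  [Pb^2+] = 5.6 × 10^-1 M.
The salt with the lower threshold [Pb^2+] precipitates first: Pb3(PO4)2.

Pb3(PO4)2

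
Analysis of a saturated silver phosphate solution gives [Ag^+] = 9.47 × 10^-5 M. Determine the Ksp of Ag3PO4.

Ag3PO4(s) ⇌ 3 Ag^+ + PO4^3-
Stoichiometry gives [PO4^3-] = (1/3)[Ag^+] = 3.157 × 10^-5 M.
Ksp = [Ag^+]^3[PO4^3-]
Ksp = (9.47 × 10^-5)^3 × 3.157 × 10^-5 = 2.68 × 10^-17

Ksp = 2.68 x 10^-17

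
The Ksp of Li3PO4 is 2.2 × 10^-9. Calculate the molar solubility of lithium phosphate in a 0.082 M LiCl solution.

4.0e-6 M

Li3PO4(s) <=> 3 Li^+ + PO4^3-
Ksp = [Li^+]^3[PO4^3-]
If s mol/L dissolves here, [Li^+] = 0.082 + 3s ≈ 0.082, [PO4^3-] = s (Ksp is small, so little additional dissolves).
Ksp ≈ (0.082)^3 × s
s = 4.0 x 10^-6 M
Check: 3s = 1.2 × 10^-5 ≪ 0.082, so the approximation is valid.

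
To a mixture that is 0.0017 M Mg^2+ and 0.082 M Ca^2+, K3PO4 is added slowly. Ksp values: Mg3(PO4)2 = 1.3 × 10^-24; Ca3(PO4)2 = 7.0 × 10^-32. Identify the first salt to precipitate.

Each salt begins to precipitate when Q = Ksp, i.e. when [PO4^3-] reaches its threshold.
For Mg3(PO4)2: 1.3 × 10^-24 = (0.0017)^3 × [PO4^3-]^2  ⇒  [PO4^3-] = 1.6 × 10^-8 M.
For Ca3(PO4)2: 7.0 × 10^-32 = (0.082)^3 × [PO4^3-]^2  ⇒  [PO4^3-] = 1.1 × 10^-14 M.
The salt with the lower threshold [PO4^3-] precipitates first: Ca3(PO4)2.

Ca3(PO4)2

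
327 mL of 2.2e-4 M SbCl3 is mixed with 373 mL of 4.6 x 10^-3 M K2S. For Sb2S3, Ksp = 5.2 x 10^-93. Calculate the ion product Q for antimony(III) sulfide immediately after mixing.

Q ≈ 1.6 × 10^-16

Total volume = 327 + 373 = 700 mL.
[Sb^3+] = 2.2 × 10^-4 × (327/700) = 1.03 × 10^-4 M
[S^2-] = 4.6 × 10^-3 × (373/700) = 2.45 × 10^-3 M
Sb2S3(s) ⇌ 2 Sb^3+ + 3 S^2-, so Q = [Sb^3+]^2[S^2-]^3
Q = (1.03 × 10^-4)^2(2.45 × 10^-3)^3 = 1.6 x 10^-16
Q > Ksp, so Sb2S3 will precipitate.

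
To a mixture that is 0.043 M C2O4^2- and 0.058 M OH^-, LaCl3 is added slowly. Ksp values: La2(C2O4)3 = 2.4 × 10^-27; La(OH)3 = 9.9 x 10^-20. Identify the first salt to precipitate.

La(OH)3

Precipitation of each salt starts when its ion product equals its Ksp.
For La2(C2O4)3: 2.4 × 10^-27 = (0.043)^3 × [La^3+]^2  ⇒  [La^3+] = 5.5 × 10^-12 M.
For La(OH)3: 9.9 x 10^-20 = (0.058)^3 × [La^3+]  ⇒  [La^3+] = 5.1 × 10^-16 M.
The salt with the lower threshold [La^3+] precipitates first: La(OH)3.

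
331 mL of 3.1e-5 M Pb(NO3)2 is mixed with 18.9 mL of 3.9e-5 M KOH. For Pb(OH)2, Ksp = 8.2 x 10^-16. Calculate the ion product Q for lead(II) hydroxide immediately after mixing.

Total volume = 331 + 18.9 = 349.9 mL.
[Pb^2+] = 3.1 × 10^-5 × (331/349.9) = 2.93 × 10^-5 M
[OH^-] = 3.9 × 10^-5 × (18.9/349.9) = 2.11 × 10^-6 M
Pb(OH)2(s) ⇌ Pb^2+ + 2 OH^-, so Q = [Pb^2+][OH^-]^2
Q = (2.93 × 10^-5)(2.11 x 10^-6)^2 = 1.3 x 10^-16
Q < Ksp, so no precipitate of Pb(OH)2 forms.

Q ≈ 1.3 × 10^-16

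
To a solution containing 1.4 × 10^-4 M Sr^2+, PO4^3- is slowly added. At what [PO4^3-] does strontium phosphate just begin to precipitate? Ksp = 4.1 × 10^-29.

[PO4^3-] = 3.9 × 10^-9 M

Sr3(PO4)2(s) ⇌ 3 Sr^2+ + 2 PO4^3-
Ksp = [Sr^2+]^3[PO4^3-]^2
Precipitation begins when Q = Ksp. With [Sr^2+] = 1.4 × 10^-4 M:
4.1 × 10^-29 = (1.4 × 10^-4)^3 × [PO4^3-]^2
[PO4^3-] = (4.1 × 10^-29 / 2.74 × 10^-12)^(1/2) = 3.9 × 10^-9 M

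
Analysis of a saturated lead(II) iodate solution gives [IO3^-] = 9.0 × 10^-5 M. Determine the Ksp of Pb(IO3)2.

Pb(IO3)2(s) <=> Pb^2+ + 2 IO3^-
Stoichiometry gives [Pb^2+] = (1/2)[IO3^-] = 4.50 × 10^-5 M.
Ksp = [Pb^2+][IO3^-]^2
Ksp = 4.50 x 10^-5 × (9.0 × 10^-5)^2 = 3.6 x 10^-13

3.6e-13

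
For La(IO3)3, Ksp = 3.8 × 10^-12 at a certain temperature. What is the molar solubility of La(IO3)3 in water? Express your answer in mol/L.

La(IO3)3(s) ⇌ La^3+(aq) + 3 IO3^-(aq)
Ksp = [La^3+][IO3^-]^3
Let s = molar solubility. Then [La^3+] = s and [IO3^-] = 3s.
Ksp = s(3s)^3 = 27s^4
s = (3.8 × 10^-12 / 27)^(1/4) = 6.1 × 10^-4 M

s = 6.1 x 10^-4 M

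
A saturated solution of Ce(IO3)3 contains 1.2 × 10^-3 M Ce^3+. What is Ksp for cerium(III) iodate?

Ce(IO3)3(s) ⇌ Ce^3+(aq) + 3 IO3^-(aq)
Stoichiometry gives [IO3^-] = (3/1)[Ce^3+] = 3.60 × 10^-3 M.
Ksp = [Ce^3+][IO3^-]^3
Ksp = 1.2 × 10^-3 × (3.60 × 10^-3)^3 = 5.6 × 10^-11

Ksp = 5.6e-11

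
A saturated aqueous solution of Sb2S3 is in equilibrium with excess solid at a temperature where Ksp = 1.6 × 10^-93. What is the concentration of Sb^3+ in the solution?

2.2 × 10^-19 M

Sb2S3(s) <=> 2 Sb^3+(aq) + 3 S^2-(aq)
Ksp = [Sb^3+]^2[S^2-]^3
Let s = molar solubility. Then [Sb^3+] = 2s and [S^2-] = 3s.
Substituting: Ksp = (2s)^2(3s)^3 = 108s^5
s^5 = 1.6 × 10^-93 / 108, so s = 1.08 x 10^-19 M
[Sb^3+] = 2s = 2.2 × 10^-19 M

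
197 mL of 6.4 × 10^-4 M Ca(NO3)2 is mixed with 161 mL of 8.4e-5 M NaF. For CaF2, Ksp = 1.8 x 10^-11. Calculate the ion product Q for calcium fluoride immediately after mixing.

Total volume = 197 + 161 = 358 mL.
[Ca^2+] = 6.4 × 10^-4 × (197/358) = 3.52 × 10^-4 M
[F^-] = 8.4 x 10^-5 × (161/358) = 3.78 x 10^-5 M
CaF2(s) ⇌ Ca^2+ + 2 F^-, so Q = [Ca^2+][F^-]^2
Q = (3.52 × 10^-4)(3.78 × 10^-5)^2 = 5.0 × 10^-13
Q < Ksp, so no precipitate of CaF2 forms.

Q = 5.0e-13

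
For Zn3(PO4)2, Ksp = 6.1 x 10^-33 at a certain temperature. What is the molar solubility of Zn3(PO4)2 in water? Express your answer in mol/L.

Zn3(PO4)2(s) <=> 3 Zn^2+ + 2 PO4^3-
Ksp = [Zn^2+]^3[PO4^3-]^2
For each mole of Zn3(PO4)2 that dissolves: [Zn^2+] = 3s, [PO4^3-] = 2s.
Ksp = (3s)^3(2s)^2 = 108s^5
s = (6.1 x 10^-33 / 108)^(1/5) = 1.4 × 10^-7 M

s ≈ 1.4e-7 M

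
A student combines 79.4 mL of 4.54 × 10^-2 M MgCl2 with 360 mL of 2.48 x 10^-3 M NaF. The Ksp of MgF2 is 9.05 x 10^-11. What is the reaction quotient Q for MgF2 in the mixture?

Total volume = 79.4 + 360 = 439.4 mL.
[Mg^2+] = 4.54 x 10^-2 × (79.4/439.4) = 8.204 x 10^-3 M
[F^-] = 2.48 × 10^-3 × (360/439.4) = 2.032 x 10^-3 M
MgF2(s) ⇌ Mg^2+ + 2 F^-, so Q = [Mg^2+][F^-]^2
Q = (8.204 × 10^-3)(2.032 × 10^-3)^2 = 3.39 x 10^-8
Q > Ksp, so MgF2 will precipitate.

Q = 3.39e-8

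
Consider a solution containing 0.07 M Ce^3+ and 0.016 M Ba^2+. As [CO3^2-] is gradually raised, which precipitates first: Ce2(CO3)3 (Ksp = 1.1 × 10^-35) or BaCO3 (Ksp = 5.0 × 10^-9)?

Ce2(CO3)3

Precipitation of each salt starts when its ion product equals its Ksp.
For Ce2(CO3)3: 1.1 × 10^-35 = (0.07)^2 × [CO3^2-]^3  ⇒  [CO3^2-] = 1.3 x 10^-11 M.
For BaCO3: 5.0 × 10^-9 = 0.016 × [CO3^2-]  ⇒  [CO3^2-] = 3.1 × 10^-7 M.
The salt with the lower threshold [CO3^2-] precipitates first: Ce2(CO3)3.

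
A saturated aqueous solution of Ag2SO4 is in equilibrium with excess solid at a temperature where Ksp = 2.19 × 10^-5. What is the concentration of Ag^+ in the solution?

[Ag^+] ≈ 3.52 × 10^-2 M

Ag2SO4(s) ⇌ 2 Ag^+ + SO4^2-
Ksp = [Ag^+]^2[SO4^2-]
For each mole of Ag2SO4 that dissolves: [Ag^+] = 2s, [SO4^2-] = s.
Substituting: Ksp = (2s)^2s = 4s^3
Solving, s = (2.19 × 10^-5/4)^(1/3) = 1.762 × 10^-2 M
[Ag^+] = 2s = 3.52 x 10^-2 M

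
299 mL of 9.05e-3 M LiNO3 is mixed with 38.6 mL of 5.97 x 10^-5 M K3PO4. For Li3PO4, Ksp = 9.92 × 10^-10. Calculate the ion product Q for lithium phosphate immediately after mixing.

Total volume = 299 + 38.6 = 337.6 mL.
[Li^+] = 9.05 × 10^-3 × (299/337.6) = 8.015 x 10^-3 M
[PO4^3-] = 5.97 x 10^-5 × (38.6/337.6) = 6.826 × 10^-6 M
Li3PO4(s) ⇌ 3 Li^+ + PO4^3-, so Q = [Li^+]^3[PO4^3-]
Q = (8.015 × 10^-3)^3(6.826 × 10^-6) = 3.51 × 10^-12
Q < Ksp, so no precipitate of Li3PO4 forms.

Q = 3.51 × 10^-12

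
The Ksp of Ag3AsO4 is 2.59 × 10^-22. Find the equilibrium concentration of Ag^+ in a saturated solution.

Ag3AsO4(s) <=> 3 Ag^+ + AsO4^3-
Ksp = [Ag^+]^3[AsO4^3-]
For each mole of Ag3AsO4 that dissolves: [Ag^+] = 3s, [AsO4^3-] = s.
Substituting: Ksp = (3s)^3s = 27s^4
s = (2.59 × 10^-22 / 27)^(1/4) = 1.760 × 10^-6 M
[Ag^+] = 3s = 5.28 x 10^-6 M

5.28 × 10^-6 M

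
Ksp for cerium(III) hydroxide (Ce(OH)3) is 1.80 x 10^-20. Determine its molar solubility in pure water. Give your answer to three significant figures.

Ce(OH)3(s) <=> Ce^3+ + 3 OH^-
Ksp = [Ce^3+][OH^-]^3
For each mole of Ce(OH)3 that dissolves: [Ce^3+] = s, [OH^-] = 3s.
Substituting: Ksp = s(3s)^3 = 27s^4
s = (1.80 x 10^-20 / 27)^(1/4) = 5.08 × 10^-6 M

s ≈ 5.08e-6 M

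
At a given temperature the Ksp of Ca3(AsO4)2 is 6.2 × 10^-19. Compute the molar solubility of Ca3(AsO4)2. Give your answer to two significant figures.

s = 8.9e-5 M

Ca3(AsO4)2(s) ⇌ 3 Ca^2+(aq) + 2 AsO4^3-(aq)
Ksp = [Ca^2+]^3[AsO4^3-]^2
With molar solubility s: [Ca^2+] = 3s, [AsO4^3-] = 2s.
Substituting: Ksp = (3s)^3(2s)^2 = 108s^5
s = (6.2 × 10^-19 / 108)^(1/5) = 8.9 × 10^-5 M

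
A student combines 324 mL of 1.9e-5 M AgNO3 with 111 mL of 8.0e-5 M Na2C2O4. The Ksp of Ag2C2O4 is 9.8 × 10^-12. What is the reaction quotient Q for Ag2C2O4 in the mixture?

Total volume = 324 + 111 = 435 mL.
[Ag^+] = 1.9 x 10^-5 × (324/435) = 1.42 × 10^-5 M
[C2O4^2-] = 8.0 × 10^-5 × (111/435) = 2.04 × 10^-5 M
Ag2C2O4(s) ⇌ 2 Ag^+(aq) + C2O4^2-(aq), so Q = [Ag^+]^2[C2O4^2-]
Q = (1.42 × 10^-5)^2(2.04 x 10^-5) = 4.1 × 10^-15
Q < Ksp, so no precipitate of Ag2C2O4 forms.

4.1e-15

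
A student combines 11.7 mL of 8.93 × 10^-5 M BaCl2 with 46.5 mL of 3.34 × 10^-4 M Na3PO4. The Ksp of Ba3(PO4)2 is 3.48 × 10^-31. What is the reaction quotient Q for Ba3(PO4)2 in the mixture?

Q ≈ 4.12 × 10^-22

Total volume = 11.7 + 46.5 = 58.2 mL.
[Ba^2+] = 8.93 x 10^-5 × (11.7/58.2) = 1.795 × 10^-5 M
[PO4^3-] = 3.34 × 10^-4 × (46.5/58.2) = 2.669 × 10^-4 M
Ba3(PO4)2(s) ⇌ 3 Ba^2+ + 2 PO4^3-, so Q = [Ba^2+]^3[PO4^3-]^2
Q = (1.795 × 10^-5)^3(2.669 x 10^-4)^2 = 4.12 × 10^-22
Q > Ksp, so Ba3(PO4)2 will precipitate.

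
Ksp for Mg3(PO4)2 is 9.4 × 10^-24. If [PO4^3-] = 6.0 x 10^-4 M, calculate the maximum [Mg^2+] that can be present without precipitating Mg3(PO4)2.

3.0 × 10^-6 M

Mg3(PO4)2(s) ⇌ 3 Mg^2+ + 2 PO4^3-
Ksp = [Mg^2+]^3[PO4^3-]^2
Precipitation begins when Q = Ksp. With [PO4^3-] = 6.0 x 10^-4 M:
9.4 × 10^-24 = (6.0 x 10^-4)^2 × [Mg^2+]^3
[Mg^2+] = (9.4 × 10^-24 / 3.60 x 10^-7)^(1/3) = 3.0 × 10^-6 M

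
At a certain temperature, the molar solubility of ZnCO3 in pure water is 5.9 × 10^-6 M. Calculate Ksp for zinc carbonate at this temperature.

Ksp = 3.5e-11

ZnCO3(s) ⇌ Zn^2+(aq) + CO3^2-(aq)
With molar solubility s: [Zn^2+] = s, [CO3^2-] = s.
Ksp = [Zn^2+][CO3^2-]
Ksp = (s)(s) = s^2
With s = 5.9 × 10^-6: Ksp = 3.5 x 10^-11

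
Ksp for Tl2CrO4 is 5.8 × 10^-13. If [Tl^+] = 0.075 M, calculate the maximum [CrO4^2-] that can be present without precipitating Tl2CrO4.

[CrO4^2-] = 1.0 × 10^-10 M

Tl2CrO4(s) ⇌ 2 Tl^+ + CrO4^2-
Ksp = [Tl^+]^2[CrO4^2-]
Precipitation begins when Q = Ksp. With [Tl^+] = 0.075 M:
5.8 × 10^-13 = (0.075)^2 × [CrO4^2-]
[CrO4^2-] = (5.8 × 10^-13 / 5.63 × 10^-3) = 1.0 x 10^-10 M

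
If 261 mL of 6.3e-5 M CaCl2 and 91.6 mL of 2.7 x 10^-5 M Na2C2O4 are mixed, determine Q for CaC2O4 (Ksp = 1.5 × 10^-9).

Total volume = 261 + 91.6 = 352.6 mL.
[Ca^2+] = 6.3 × 10^-5 × (261/352.6) = 4.66 × 10^-5 M
[C2O4^2-] = 2.7 x 10^-5 × (91.6/352.6) = 7.01 × 10^-6 M
CaC2O4(s) ⇌ Ca^2+(aq) + C2O4^2-(aq), so Q = [Ca^2+][C2O4^2-]
Q = (4.66 × 10^-5)(7.01 x 10^-6) = 3.3 × 10^-10
Q < Ksp, so no precipitate of CaC2O4 forms.

Q ≈ 3.3e-10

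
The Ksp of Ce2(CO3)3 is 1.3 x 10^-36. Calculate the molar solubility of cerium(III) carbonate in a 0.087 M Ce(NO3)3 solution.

Ce2(CO3)3(s) ⇌ 2 Ce^3+(aq) + 3 CO3^2-(aq)
Ksp = [Ce^3+]^2[CO3^2-]^3
Let s be the molar solubility in this solution. [Ce^3+] = 0.087 + 2s ≈ 0.087, [CO3^2-] = 3s (common-ion effect: Ce^3+ is already 0.087 M).
Ksp ≈ (0.087)^2 × (3s)^3
s = 1.9 × 10^-12 M
Check: 2s = 3.7 x 10^-12 ≪ 0.087, so the approximation is valid.

s ≈ 1.9e-12 M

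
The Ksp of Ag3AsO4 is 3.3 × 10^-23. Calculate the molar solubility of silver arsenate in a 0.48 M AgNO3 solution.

Ag3AsO4(s) ⇌ 3 Ag^+(aq) + AsO4^3-(aq)
Ksp = [Ag^+]^3[AsO4^3-]
Let s be the molar solubility in this solution. [Ag^+] = 0.48 + 3s ≈ 0.48, [AsO4^3-] = s (since Ag^+ from AgNO3 dominates).
Ksp ≈ (0.48)^3 × s
s = 3.0 × 10^-22 M
Check: 3s = 9.0 × 10^-22 ≪ 0.48, so the approximation is valid.

s = 3.0 × 10^-22 M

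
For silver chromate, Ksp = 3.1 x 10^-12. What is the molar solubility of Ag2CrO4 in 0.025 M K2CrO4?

5.6e-6 M

Ag2CrO4(s) <=> 2 Ag^+ + CrO4^2-
Ksp = [Ag^+]^2[CrO4^2-]
If s mol/L dissolves here, [Ag^+] = 2s, [CrO4^2-] = 0.025 + s ≈ 0.025 (since CrO4^2- from K2CrO4 dominates).
Ksp ≈ (2s)^2 × 0.025
s = 5.6 × 10^-6 M
Check: s = 5.6 x 10^-6 ≪ 0.025, so the approximation is valid.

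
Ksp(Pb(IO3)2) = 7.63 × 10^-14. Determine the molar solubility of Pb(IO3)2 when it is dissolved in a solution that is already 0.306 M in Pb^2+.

Pb(IO3)2(s) ⇌ Pb^2+(aq) + 2 IO3^-(aq)
Ksp = [Pb^2+][IO3^-]^2
Let s = moles of Pb(IO3)2 that dissolve per litre. [Pb^2+] = 0.306 + s ≈ 0.306, [IO3^-] = 2s (Ksp is small, so little additional dissolves).
Ksp ≈ 0.306 × (2s)^2
s = 2.50 × 10^-7 M
Check: s = 2.5 × 10^-7 ≪ 0.306, so the approximation is valid.

s = 2.50 x 10^-7 M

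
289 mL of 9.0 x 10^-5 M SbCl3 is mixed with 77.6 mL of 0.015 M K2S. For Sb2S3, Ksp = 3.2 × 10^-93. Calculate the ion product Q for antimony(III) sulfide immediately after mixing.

Total volume = 289 + 77.6 = 366.6 mL.
[Sb^3+] = 9.0 × 10^-5 × (289/366.6) = 7.09 × 10^-5 M
[S^2-] = 1.5 x 10^-2 × (77.6/366.6) = 3.18 x 10^-3 M
Sb2S3(s) <=> 2 Sb^3+ + 3 S^2-, so Q = [Sb^3+]^2[S^2-]^3
Q = (7.09 × 10^-5)^2(3.18 × 10^-3)^3 = 1.6 × 10^-16
Q > Ksp, so Sb2S3 will precipitate.

1.6 x 10^-16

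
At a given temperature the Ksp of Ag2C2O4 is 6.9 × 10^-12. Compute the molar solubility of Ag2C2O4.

Ag2C2O4(s) ⇌ 2 Ag^+(aq) + C2O4^2-(aq)
Ksp = [Ag^+]^2[C2O4^2-]
If s mol/L of Ag2C2O4 dissolves, [Ag^+] = 2s and [C2O4^2-] = s.
Ksp = (2s)^2s = 4s^3
s^3 = 6.9 × 10^-12 / 4, so s = 1.2 × 10^-4 M

1.2e-4 M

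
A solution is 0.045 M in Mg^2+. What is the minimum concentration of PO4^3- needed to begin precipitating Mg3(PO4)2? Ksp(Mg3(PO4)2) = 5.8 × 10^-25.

Mg3(PO4)2(s) ⇌ 3 Mg^2+ + 2 PO4^3-
Ksp = [Mg^2+]^3[PO4^3-]^2
Precipitation begins when Q = Ksp. With [Mg^2+] = 0.045 M:
5.8 × 10^-25 = (0.045)^3 × [PO4^3-]^2
[PO4^3-] = (5.8 × 10^-25 / 9.11 × 10^-5)^(1/2) = 8.0 x 10^-11 M

[PO4^3-] ≈ 8.0 × 10^-11 M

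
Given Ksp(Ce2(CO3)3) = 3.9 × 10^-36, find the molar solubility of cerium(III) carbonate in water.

Ce2(CO3)3(s) ⇌ 2 Ce^3+ + 3 CO3^2-
Ksp = [Ce^3+]^2[CO3^2-]^3
With molar solubility s: [Ce^3+] = 2s, [CO3^2-] = 3s.
So Ksp = (2s)^2 × (3s)^3 = 108s^5
Solving, s = (3.9 × 10^-36/108)^(1/5) = 3.2 × 10^-8 M

s = 3.2 × 10^-8 M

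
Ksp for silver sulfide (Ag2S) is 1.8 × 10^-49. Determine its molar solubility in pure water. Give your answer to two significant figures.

Ag2S(s) <=> 2 Ag^+(aq) + S^2-(aq)
Ksp = [Ag^+]^2[S^2-]
For each mole of Ag2S that dissolves: [Ag^+] = 2s, [S^2-] = s.
So Ksp = (2s)^2 × s = 4s^3
s^3 = 1.8 × 10^-49 / 4, so s = 3.6 × 10^-17 M

3.6 x 10^-17 M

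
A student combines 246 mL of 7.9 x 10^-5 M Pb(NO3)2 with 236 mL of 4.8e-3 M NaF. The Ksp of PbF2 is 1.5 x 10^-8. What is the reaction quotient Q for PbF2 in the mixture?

Q = 2.2 × 10^-10

Total volume = 246 + 236 = 482 mL.
[Pb^2+] = 7.9 × 10^-5 × (246/482) = 4.03 × 10^-5 M
[F^-] = 4.8 x 10^-3 × (236/482) = 2.35 × 10^-3 M
PbF2(s) ⇌ Pb^2+(aq) + 2 F^-(aq), so Q = [Pb^2+][F^-]^2
Q = (4.03 × 10^-5)(2.35 × 10^-3)^2 = 2.2 × 10^-10
Q < Ksp, so no precipitate of PbF2 forms.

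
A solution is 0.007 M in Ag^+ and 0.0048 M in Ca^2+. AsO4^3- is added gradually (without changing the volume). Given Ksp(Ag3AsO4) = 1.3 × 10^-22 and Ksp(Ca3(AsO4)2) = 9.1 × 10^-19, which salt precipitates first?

Each salt begins to precipitate when Q = Ksp, i.e. when [AsO4^3-] reaches its threshold.
For Ag3AsO4: 1.3 × 10^-22 = (0.007)^3 × [AsO4^3-]  ⇒  [AsO4^3-] = 3.8 x 10^-16 M.
For Ca3(AsO4)2: 9.1 × 10^-19 = (0.0048)^3 × [AsO4^3-]^2  ⇒  [AsO4^3-] = 2.9 × 10^-6 M.
The salt with the lower threshold [AsO4^3-] precipitates first: Ag3AsO4.

Ag3AsO4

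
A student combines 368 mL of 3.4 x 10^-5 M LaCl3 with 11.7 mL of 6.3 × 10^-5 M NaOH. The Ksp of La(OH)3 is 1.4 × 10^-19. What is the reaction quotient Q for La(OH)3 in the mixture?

Total volume = 368 + 11.7 = 379.7 mL.
[La^3+] = 3.4 × 10^-5 × (368/379.7) = 3.30 × 10^-5 M
[OH^-] = 6.3 × 10^-5 × (11.7/379.7) = 1.94 × 10^-6 M
La(OH)3(s) ⇌ La^3+(aq) + 3 OH^-(aq), so Q = [La^3+][OH^-]^3
Q = (3.30 × 10^-5)(1.94 × 10^-6)^3 = 2.4 × 10^-22
Q < Ksp, so no precipitate of La(OH)3 forms.

Q ≈ 2.4 × 10^-22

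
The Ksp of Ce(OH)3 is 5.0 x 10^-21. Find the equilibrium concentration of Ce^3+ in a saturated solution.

[Ce^3+] ≈ 3.7e-6 M

Ce(OH)3(s) ⇌ Ce^3+(aq) + 3 OH^-(aq)
Ksp = [Ce^3+][OH^-]^3
If s mol/L of Ce(OH)3 dissolves, [Ce^3+] = s and [OH^-] = 3s.
Ksp = s(3s)^3 = 27s^4
Solving, s = (5.0 x 10^-21/27)^(1/4) = 3.69 × 10^-6 M
[Ce^3+] = s = 3.7 × 10^-6 M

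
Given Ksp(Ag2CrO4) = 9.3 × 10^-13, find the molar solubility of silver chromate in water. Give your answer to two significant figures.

6.1 × 10^-5 M

Ag2CrO4(s) ⇌ 2 Ag^+(aq) + CrO4^2-(aq)
Ksp = [Ag^+]^2[CrO4^2-]
If s mol/L of Ag2CrO4 dissolves, [Ag^+] = 2s and [CrO4^2-] = s.
Ksp = (2s)^2s = 4s^3
s^3 = 9.3 × 10^-13 / 4, so s = 6.1 x 10^-5 M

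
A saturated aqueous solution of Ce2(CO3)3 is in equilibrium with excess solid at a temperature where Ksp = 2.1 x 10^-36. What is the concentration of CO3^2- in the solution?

Ce2(CO3)3(s) ⇌ 2 Ce^3+(aq) + 3 CO3^2-(aq)
Ksp = [Ce^3+]^2[CO3^2-]^3
If s mol/L of Ce2(CO3)3 dissolves, [Ce^3+] = 2s and [CO3^2-] = 3s.
Substituting: Ksp = (2s)^2(3s)^3 = 108s^5
s^5 = 2.1 x 10^-36 / 108, so s = 2.87 x 10^-8 M
[CO3^2-] = 3s = 8.6 x 10^-8 M

[CO3^2-] ≈ 8.6e-8 M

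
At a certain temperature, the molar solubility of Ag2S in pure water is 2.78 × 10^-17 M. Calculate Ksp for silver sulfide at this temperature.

Ag2S(s) ⇌ 2 Ag^+(aq) + S^2-(aq)
For each mole of Ag2S that dissolves: [Ag^+] = 2s, [S^2-] = s.
Ksp = [Ag^+]^2[S^2-]
Ksp = (2s)^2s = 4s^3
With s = 2.78 x 10^-17: Ksp = 8.59 × 10^-50

8.59e-50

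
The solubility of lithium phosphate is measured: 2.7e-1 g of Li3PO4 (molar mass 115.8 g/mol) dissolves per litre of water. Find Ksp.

Ksp = 8.0e-10

Molar solubility s = (2.7 × 10^-1 g/L) / (115.8 g/mol) = 2.33 × 10^-3 M.
Li3PO4(s) ⇌ 3 Li^+ + PO4^3-
For each mole of Li3PO4 that dissolves: [Li^+] = 3s, [PO4^3-] = s.
Ksp = [Li^+]^3[PO4^3-]
Substituting: Ksp = (3s)^3s = 27s^4
Ksp = 27 × (2.33 × 10^-3)^4 = 8.0 x 10^-10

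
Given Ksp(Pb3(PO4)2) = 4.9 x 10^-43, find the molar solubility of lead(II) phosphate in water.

Pb3(PO4)2(s) ⇌ 3 Pb^2+(aq) + 2 PO4^3-(aq)
Ksp = [Pb^2+]^3[PO4^3-]^2
With molar solubility s: [Pb^2+] = 3s, [PO4^3-] = 2s.
So Ksp = (3s)^3 × (2s)^2 = 108s^5
s = (4.9 x 10^-43 / 108)^(1/5) = 1.4 × 10^-9 M

1.4 × 10^-9 M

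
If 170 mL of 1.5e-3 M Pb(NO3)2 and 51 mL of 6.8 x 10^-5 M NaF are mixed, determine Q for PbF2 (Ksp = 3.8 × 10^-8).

Q ≈ 2.8e-13

Total volume = 170 + 51 = 221 mL.
[Pb^2+] = 1.5 x 10^-3 × (170/221) = 1.15 × 10^-3 M
[F^-] = 6.8 × 10^-5 × (51/221) = 1.57 × 10^-5 M
PbF2(s) ⇌ Pb^2+(aq) + 2 F^-(aq), so Q = [Pb^2+][F^-]^2
Q = (1.15 × 10^-3)(1.57 x 10^-5)^2 = 2.8 × 10^-13
Q < Ksp, so no precipitate of PbF2 forms.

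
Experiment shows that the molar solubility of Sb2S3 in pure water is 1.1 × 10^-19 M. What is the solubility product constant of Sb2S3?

Sb2S3(s) <=> 2 Sb^3+(aq) + 3 S^2-(aq)
With molar solubility s: [Sb^3+] = 2s, [S^2-] = 3s.
Ksp = [Sb^3+]^2[S^2-]^3
Ksp = (2s)^2(3s)^3 = 108s^5
Ksp = 108 × (1.1 x 10^-19)^5 = 1.7 × 10^-93

Ksp = 1.7 x 10^-93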